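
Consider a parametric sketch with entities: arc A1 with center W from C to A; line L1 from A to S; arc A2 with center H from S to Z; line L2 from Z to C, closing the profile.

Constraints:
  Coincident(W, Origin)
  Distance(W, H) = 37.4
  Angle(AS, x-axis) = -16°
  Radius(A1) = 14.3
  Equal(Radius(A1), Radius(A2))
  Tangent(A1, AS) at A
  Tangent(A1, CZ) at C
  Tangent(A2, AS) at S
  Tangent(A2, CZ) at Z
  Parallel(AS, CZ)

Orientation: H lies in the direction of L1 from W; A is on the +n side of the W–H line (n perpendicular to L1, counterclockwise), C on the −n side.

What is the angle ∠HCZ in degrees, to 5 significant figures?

20.925°

The slot axis is L1's direction at -16.0°, so u = (cos -16.0°, sin -16.0°) = (0.96126, -0.27564) and n = (−sin -16.0°, cos -16.0°) = (0.27564, 0.96126). W is at the origin and H lies 37.4 along u from W, so H = 37.4·u = (35.951, -10.309). Tangency of A1 to both parallel lines with radius 14.3 puts A and C at W ± 14.3·n: A = (3.9416, 13.746), C = (-3.9416, -13.746). Equal radii place S and Z the same way about H: S = H + 14.3·n = (39.893, 3.4372), Z = H − 14.3·n = (32.010, -24.055). Then cos ∠HCZ = CH·CZ / (|CH||CZ|), giving 20.925°.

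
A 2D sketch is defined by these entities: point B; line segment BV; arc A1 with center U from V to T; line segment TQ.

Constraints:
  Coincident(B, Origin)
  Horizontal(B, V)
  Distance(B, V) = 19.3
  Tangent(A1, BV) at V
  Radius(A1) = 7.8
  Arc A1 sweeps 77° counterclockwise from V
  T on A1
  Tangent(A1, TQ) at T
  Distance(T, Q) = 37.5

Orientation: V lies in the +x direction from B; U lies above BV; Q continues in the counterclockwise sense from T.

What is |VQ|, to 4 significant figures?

45.50

B is at the origin; B and V share the same y with |BV| = 19.3 and V on the +x side, so V = (19.30, 0.000). Tangency of A1 to BV means the radius UV is perpendicular to BV, so U = V + (0, 7.8) = (19.30, 7.800). On A1, V sits at bearing -90° from U; a 77° counterclockwise sweep puts T at bearing -13°, so T = U + 7.8·(cos -13°, sin -13°) = (26.90, 6.045). The tangent condition forces UT to be normal to TQ, so TQ runs along (−sin -13°, cos -13°); with |TQ| = 37.5, Q = (35.34, 42.58). Then |VQ| = |Q − V| = 45.50.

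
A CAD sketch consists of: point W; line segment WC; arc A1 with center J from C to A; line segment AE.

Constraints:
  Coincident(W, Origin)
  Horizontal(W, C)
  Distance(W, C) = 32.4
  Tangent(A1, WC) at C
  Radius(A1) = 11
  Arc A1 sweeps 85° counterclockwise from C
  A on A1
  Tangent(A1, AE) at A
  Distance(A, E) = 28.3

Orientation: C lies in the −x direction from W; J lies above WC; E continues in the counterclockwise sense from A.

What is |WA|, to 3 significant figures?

23.7

W is at the origin; W and C share the same y with |WC| = 32.4 and C on the −x side, so C = (-32.4, 0.00). Since A1 is tangent to WC there, JC ⟂ WC, so J = C + (0, 11) = (-32.4, 11.0). On A1, C sits at bearing -90° from J; an 85° counterclockwise sweep puts A at bearing -5°, so A = J + 11.0·(cos -5°, sin -5°) = (-21.4, 10.0). Then |WA| = |A − W| = 23.7.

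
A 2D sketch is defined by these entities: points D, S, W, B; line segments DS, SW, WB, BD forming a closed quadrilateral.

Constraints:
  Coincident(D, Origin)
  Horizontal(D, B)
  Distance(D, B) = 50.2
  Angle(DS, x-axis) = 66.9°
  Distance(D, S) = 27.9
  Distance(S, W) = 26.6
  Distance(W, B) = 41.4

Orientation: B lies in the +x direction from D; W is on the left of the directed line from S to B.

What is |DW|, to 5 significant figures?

51.432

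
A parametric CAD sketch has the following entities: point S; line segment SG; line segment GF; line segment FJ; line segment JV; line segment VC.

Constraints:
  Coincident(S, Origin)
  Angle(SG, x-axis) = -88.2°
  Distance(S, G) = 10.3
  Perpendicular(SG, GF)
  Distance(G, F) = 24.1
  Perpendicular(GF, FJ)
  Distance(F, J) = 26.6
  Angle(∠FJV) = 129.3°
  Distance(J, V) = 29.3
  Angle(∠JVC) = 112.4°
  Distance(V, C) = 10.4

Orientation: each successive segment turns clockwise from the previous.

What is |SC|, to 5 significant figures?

30.910

∠FJV = 129.3° gives JV at 41.100° from the x-axis; with |JV| = 29.3, V = (-2.5207, 34.796). ∠JVC = 112.4° gives VC at -26.500° from the x-axis; with |VC| = 10.4, C = (6.7866, 30.156). Then |SC| = |C − S| = 30.910.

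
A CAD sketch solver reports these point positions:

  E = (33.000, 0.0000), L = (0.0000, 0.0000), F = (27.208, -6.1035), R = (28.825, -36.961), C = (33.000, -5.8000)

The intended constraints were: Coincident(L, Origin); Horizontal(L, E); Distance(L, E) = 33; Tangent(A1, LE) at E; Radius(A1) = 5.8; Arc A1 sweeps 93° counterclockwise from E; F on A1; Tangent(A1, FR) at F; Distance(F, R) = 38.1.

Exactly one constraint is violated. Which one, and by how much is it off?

Distance(F, R) = 38.1 — off by 7.20.

L = (0.00, 0.00) ✓; L.y = 0.00, E.y = 0.00 ✓; |LE| = 33.00 ✓; ∠(CE, EL) = 90.00° ✓; |CE| = 5.800 ✓; bearing(C→F) − bearing(C→E) = 93.00° ✓; |CF| = 5.800 ✓; ∠(CF, FR) = 90.00° ✓; |FR| = 30.90 ✗.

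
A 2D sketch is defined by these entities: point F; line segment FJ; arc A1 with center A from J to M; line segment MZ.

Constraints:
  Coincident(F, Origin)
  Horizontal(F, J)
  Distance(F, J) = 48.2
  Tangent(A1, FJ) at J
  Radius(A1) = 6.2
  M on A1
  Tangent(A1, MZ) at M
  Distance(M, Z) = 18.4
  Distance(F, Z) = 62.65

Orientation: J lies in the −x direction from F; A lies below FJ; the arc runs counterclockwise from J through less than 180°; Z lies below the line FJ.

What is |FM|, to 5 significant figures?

54.454

Checks: |AM| = 6.200 ✓; ∠(AM, MZ) = 90.00° ✓; |MZ| = 18.40 ✓; |FZ| = 62.65 ✓.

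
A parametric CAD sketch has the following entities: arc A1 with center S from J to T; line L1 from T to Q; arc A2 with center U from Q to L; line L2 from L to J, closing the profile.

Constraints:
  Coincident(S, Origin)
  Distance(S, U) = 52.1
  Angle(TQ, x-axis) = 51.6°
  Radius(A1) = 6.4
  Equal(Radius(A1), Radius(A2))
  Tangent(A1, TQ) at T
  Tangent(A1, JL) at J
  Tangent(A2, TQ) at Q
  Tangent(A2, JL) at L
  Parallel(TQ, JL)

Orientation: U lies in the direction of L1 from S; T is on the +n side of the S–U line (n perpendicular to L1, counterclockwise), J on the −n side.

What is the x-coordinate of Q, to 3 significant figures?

27.3

The slot axis is L1's direction at 51.6°, so u = (cos 51.6°, sin 51.6°) = (0.621, 0.784) and n = (−sin 51.6°, cos 51.6°) = (-0.784, 0.621). S is at the origin and U lies 52.1 along u from S, so U = 52.1·u = (32.4, 40.8). Tangency of A1 to both parallel lines with radius 6.4 puts T and J at S ± 6.4·n: T = (-5.02, 3.98), J = (5.02, -3.98). Equal radii place Q and L the same way about U: Q = U + 6.4·n = (27.3, 44.8), L = U − 6.4·n = (37.4, 36.9). So Q.x = 27.3.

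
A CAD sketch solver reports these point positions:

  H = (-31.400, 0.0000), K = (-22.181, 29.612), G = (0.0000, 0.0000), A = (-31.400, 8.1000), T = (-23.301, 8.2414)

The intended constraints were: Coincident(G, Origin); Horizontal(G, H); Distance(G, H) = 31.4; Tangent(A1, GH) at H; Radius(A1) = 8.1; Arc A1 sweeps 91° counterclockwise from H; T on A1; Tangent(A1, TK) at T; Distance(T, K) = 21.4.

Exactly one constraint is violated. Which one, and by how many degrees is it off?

Tangent(A1, TK) at T — off by 4.00°.

G = (0.00, 0.00) ✓; G.y = 0.00, H.y = 0.00 ✓; |GH| = 31.40 ✓; ∠(AH, HG) = 90.00° ✓; |AH| = 8.100 ✓; bearing(A→T) − bearing(A→H) = 91.00° ✓; |AT| = 8.100 ✓; ∠(AT, TK) = 94.00° ✗; |TK| = 21.40 ✓.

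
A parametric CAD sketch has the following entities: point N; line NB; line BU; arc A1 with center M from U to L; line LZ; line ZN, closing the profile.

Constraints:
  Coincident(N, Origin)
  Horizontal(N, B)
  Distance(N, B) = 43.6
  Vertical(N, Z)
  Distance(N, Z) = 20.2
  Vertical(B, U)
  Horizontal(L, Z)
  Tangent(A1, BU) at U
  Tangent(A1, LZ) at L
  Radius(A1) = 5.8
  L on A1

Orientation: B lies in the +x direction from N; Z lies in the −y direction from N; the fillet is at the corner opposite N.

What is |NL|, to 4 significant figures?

42.86

The virtual corner opposite N is at (43.60, -20.20). A1 meets BU tangentially, so MU is at right angles to BU and A1 meets LZ tangentially, so ML is at right angles to LZ, with radius 5.8, so the center M sits 5.8 in from both sides at M = (37.80, -14.40). That places the tangent points at U = (43.60, -14.40) on BU and L = (37.80, -20.20) on LZ. Then |NL| = |L − N| = 42.86.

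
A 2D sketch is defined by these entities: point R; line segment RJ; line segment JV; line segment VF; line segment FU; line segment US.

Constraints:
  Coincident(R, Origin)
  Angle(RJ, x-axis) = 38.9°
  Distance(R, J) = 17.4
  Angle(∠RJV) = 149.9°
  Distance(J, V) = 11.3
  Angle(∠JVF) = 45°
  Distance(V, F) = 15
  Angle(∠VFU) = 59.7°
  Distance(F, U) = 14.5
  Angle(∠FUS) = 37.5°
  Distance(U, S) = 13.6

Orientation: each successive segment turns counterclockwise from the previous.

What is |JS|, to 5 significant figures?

9.1865

R is at the origin; RJ runs at 38.9° with length 17.4, so J = (13.541, 10.927). ∠RJV = 149.9° gives JV at 69.000° from the x-axis; with |JV| = 11.3, V = (17.591, 21.476). ∠JVF = 45.0° gives VF at -156.00° from the x-axis; with |VF| = 15.0, F = (3.8878, 15.375). ∠VFU = 59.7° gives FU at -35.700° from the x-axis; with |FU| = 14.5, U = (15.663, 6.9136). ∠FUS = 37.5° gives US at 106.80° from the x-axis; with |US| = 13.6, S = (11.732, 19.933). Then |JS| = |S − J| = 9.1865.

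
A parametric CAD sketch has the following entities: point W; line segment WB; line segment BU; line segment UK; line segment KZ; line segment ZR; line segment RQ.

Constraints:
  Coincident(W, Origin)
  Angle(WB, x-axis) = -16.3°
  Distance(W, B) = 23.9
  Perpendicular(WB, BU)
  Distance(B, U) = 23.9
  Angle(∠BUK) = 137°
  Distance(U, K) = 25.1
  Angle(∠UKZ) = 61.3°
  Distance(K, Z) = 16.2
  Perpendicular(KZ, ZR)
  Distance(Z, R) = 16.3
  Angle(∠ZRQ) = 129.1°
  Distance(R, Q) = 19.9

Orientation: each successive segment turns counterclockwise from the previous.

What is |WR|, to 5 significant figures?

27.717

W is at the origin; WB runs at -16.3° with length 23.9, so B = (22.939, -6.7079). WB ⟂ BU, so BU runs at 73.700°; with |BU| = 23.9, U = (29.647, 16.231). ∠BUK = 137.0° gives UK at 116.70° from the x-axis; with |UK| = 25.1, K = (18.369, 38.655). ∠UKZ = 61.3° gives KZ at -124.60° from the x-axis; with |KZ| = 16.2, Z = (9.1703, 25.320). The perpendicularity gives ZR at right angles to KZ, so ZR runs at -34.600°; with |ZR| = 16.3, R = (22.587, 16.064). Then |WR| = |R − W| = 27.717.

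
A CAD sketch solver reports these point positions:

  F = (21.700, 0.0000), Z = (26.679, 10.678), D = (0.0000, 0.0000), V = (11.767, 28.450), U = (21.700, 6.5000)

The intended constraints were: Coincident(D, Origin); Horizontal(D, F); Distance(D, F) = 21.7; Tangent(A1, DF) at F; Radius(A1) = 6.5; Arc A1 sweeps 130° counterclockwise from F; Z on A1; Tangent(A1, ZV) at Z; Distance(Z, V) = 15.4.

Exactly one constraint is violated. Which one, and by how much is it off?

Distance(Z, V) = 15.4 — off by 7.80.

D = (0.00, 0.00) ✓; D.y = 0.00, F.y = 0.00 ✓; |DF| = 21.70 ✓; ∠(UF, FD) = 90.00° ✓; |UF| = 6.500 ✓; bearing(U→Z) − bearing(U→F) = 130.0° ✓; |UZ| = 6.500 ✓; ∠(UZ, ZV) = 90.00° ✓; |ZV| = 23.20 ✗.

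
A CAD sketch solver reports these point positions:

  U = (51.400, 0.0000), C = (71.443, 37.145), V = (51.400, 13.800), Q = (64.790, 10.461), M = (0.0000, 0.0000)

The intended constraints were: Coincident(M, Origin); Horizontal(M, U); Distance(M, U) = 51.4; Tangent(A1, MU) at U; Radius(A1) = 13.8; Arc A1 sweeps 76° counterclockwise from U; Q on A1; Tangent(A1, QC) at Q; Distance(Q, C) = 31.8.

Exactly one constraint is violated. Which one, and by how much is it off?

Distance(Q, C) = 31.8 — off by 4.30.

M = (0.00, 0.00) ✓; M.y = 0.00, U.y = 0.00 ✓; |MU| = 51.40 ✓; ∠(VU, UM) = 90.00° ✓; |VU| = 13.80 ✓; bearing(V→Q) − bearing(V→U) = 76.00° ✓; |VQ| = 13.80 ✓; ∠(VQ, QC) = 90.00° ✓; |QC| = 27.50 ✗.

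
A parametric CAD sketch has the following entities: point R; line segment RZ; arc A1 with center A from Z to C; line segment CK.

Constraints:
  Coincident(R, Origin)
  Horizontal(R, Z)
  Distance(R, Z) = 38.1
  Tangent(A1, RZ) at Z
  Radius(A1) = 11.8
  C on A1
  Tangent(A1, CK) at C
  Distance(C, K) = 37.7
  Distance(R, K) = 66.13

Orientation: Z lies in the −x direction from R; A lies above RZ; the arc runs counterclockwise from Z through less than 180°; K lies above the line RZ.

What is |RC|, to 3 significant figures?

31.8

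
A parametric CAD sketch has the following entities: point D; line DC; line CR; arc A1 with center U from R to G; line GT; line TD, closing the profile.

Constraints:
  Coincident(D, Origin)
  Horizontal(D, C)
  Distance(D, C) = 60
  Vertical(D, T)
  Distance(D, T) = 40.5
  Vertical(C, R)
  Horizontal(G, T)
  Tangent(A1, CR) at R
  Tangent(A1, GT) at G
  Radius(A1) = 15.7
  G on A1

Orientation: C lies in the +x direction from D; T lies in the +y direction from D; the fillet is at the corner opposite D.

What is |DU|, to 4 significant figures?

50.77

D is at the origin; D and C share the same y with |DC| = 60.0 and C on the +x side, so C = (60.00, 0.000). DT is vertical with |DT| = 40.5 and T on the +y side, so T = (0.000, 40.50). The virtual corner opposite D is at (60.00, 40.50). The tangent condition forces UR to be normal to CR and since A1 is tangent to GT there, UG ⟂ GT, with radius 15.7, so the center U sits 15.7 in from both sides at U = (44.30, 24.80). Then |DU| = |U − D| = 50.77.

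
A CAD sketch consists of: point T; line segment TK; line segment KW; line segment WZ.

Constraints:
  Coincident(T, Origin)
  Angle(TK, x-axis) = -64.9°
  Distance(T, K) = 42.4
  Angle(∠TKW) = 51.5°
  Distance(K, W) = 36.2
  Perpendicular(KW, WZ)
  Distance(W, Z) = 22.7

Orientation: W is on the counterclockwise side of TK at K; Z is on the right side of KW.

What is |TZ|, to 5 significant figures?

56.736

∠TKW = 51.5°, so KW runs at -64.9° + (180° − 51.5°) = 63.600° from the x-axis; with |KW| = 36.2, W = K + 36.2·(cos 63.600°, sin 63.600°) = (34.082, -5.9714). KW ⟂ WZ; with |WZ| = 22.7 on the right of KW, Z = W + 22.7·(0.89571, -0.44464) = (54.415, -16.065). Then |TZ| = |Z − T| = 56.736.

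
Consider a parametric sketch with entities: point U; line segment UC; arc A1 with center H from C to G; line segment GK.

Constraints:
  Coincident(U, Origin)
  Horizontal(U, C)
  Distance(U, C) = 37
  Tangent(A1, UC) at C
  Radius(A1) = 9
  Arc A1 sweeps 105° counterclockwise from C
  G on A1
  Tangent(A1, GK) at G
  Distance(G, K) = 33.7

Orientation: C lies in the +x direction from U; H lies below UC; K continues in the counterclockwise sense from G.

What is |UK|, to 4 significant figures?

57.42

U is at the origin; UC is horizontal with |UC| = 37.0 and C on the +x side, so C = (37.00, 0.000). Since A1 is tangent to UC there, HC ⟂ UC, so H = C + (0, -9) = (37.00, -9.000). On A1, C sits at bearing 90° from H; a 105° counterclockwise sweep puts G at bearing 195°, so G = H + 9.0·(cos 195°, sin 195°) = (28.31, -11.33). Since A1 is tangent to GK there, HG ⟂ GK, so GK runs along (−sin 195°, cos 195°); with |GK| = 33.7, K = (37.03, -43.88). Then |UK| = |K − U| = 57.42.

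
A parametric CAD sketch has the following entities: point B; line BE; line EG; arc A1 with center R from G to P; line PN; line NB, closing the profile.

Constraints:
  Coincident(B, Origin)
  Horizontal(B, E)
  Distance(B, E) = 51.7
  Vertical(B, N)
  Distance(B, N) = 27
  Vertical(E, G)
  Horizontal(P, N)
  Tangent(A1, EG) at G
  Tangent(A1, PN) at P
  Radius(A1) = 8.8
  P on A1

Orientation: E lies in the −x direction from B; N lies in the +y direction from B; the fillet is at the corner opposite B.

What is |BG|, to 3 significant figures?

54.8

B is at the origin; B and E share the same y with |BE| = 51.7 and E on the −x side, so E = (-51.7, 0.00). B and N share the same x with |BN| = 27.0 and N on the +y side, so N = (0.00, 27.0). The virtual corner opposite B is at (-51.7, 27.0). The tangent condition forces RG to be normal to EG and A1 meets PN tangentially, so RP is at right angles to PN, with radius 8.8, so the center R sits 8.8 in from both sides at R = (-42.9, 18.2). That places the tangent points at G = (-51.7, 18.2) on EG and P = (-42.9, 27.0) on PN. Then |BG| = |G − B| = 54.8.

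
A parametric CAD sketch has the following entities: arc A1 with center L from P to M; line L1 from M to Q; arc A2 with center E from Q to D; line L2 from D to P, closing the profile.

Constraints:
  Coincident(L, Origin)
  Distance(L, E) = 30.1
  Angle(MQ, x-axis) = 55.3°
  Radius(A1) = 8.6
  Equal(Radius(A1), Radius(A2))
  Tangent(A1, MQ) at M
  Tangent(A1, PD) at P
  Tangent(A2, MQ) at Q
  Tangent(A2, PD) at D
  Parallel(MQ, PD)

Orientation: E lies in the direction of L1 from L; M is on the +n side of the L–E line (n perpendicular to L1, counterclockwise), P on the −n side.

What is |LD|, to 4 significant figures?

31.30

Tangency of A1 to both parallel lines with radius 8.6 puts M and P at L ± 8.6·n: M = (-7.070, 4.896), P = (7.070, -4.896). Equal radii place Q and D the same way about E: Q = E + 8.6·n = (10.06, 29.64), D = E − 8.6·n = (24.21, 19.85). Then |LD| = |D − L| = 31.30.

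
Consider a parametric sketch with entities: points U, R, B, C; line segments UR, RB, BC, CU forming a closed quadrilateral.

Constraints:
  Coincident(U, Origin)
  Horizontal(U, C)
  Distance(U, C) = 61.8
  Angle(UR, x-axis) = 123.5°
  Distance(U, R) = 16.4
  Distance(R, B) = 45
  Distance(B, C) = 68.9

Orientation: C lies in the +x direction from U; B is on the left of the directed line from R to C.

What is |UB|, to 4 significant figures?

53.60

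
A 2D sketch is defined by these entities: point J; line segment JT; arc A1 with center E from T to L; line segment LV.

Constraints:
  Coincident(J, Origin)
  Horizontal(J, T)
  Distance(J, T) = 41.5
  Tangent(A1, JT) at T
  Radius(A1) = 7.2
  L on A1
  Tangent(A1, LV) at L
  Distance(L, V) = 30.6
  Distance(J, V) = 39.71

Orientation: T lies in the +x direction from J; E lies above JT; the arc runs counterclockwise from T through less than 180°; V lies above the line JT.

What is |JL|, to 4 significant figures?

47.87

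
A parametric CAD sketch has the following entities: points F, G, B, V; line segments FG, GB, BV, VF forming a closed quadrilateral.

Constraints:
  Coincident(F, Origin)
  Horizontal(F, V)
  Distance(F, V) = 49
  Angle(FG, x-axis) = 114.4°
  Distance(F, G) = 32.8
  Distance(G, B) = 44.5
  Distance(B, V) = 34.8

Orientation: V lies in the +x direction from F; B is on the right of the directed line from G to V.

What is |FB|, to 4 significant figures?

15.25

F is at the origin; FV is horizontal with |FV| = 49.0 and V in +x, so V = (49.0, 0). FG runs at 114.4° with |FG| = 32.8, so G = (-13.55, 29.87). B is determined by |GB| = 44.5 and |BV| = 34.8 together: it lies at the intersection of circle(G, 44.5) and circle(V, 34.8). With |GV| = 69.32, the foot of the radical line on GV is 40.21 from G and the perpendicular offset is √(44.5² − 40.21²) = 19.07. Taking the right-of-GV solution: B = (14.51, -4.665).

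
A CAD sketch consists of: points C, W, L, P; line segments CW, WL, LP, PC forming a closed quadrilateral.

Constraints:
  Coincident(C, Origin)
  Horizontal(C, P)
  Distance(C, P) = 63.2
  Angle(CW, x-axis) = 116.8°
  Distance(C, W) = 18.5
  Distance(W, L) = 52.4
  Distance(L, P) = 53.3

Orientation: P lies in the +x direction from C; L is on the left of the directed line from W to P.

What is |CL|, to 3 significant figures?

57.6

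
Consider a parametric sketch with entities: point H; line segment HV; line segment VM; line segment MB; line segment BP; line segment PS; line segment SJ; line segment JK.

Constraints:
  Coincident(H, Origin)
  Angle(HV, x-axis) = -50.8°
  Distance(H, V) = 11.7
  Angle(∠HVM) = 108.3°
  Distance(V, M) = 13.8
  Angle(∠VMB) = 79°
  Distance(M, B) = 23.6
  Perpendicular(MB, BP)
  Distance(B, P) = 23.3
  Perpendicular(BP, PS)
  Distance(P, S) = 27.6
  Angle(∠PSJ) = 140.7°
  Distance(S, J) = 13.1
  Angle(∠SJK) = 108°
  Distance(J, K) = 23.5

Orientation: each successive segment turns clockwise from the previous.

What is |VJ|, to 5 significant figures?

16.834

H is at the origin; HV runs at -50.8° with length 11.7, so V = (7.3947, -9.0669). ∠HVM = 108.3° gives VM at -122.50° from the x-axis; with |VM| = 13.8, M = (-0.019992, -20.706). ∠VMB = 79.0° gives MB at 136.50° from the x-axis; with |MB| = 23.6, B = (-17.139, -4.4605). The perpendicularity gives BP at right angles to MB, so BP runs at 46.500°; with |BP| = 23.3, P = (-1.1002, 12.441). BP ⟂ PS, so PS runs at -43.500°; with |PS| = 27.6, S = (18.920, -6.5578). ∠PSJ = 140.7° gives SJ at -82.800° from the x-axis; with |SJ| = 13.1, J = (20.562, -19.555). Then |VJ| = |J − V| = 16.834.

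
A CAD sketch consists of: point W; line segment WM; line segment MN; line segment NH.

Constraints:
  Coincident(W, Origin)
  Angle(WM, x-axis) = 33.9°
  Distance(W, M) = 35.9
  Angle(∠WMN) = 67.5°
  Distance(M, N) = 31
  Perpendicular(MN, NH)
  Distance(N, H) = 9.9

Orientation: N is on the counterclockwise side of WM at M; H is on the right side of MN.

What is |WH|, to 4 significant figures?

46.40

W is at the origin; WM runs at 33.9° with length 35.9, so M = 35.9·(cos 33.9°, sin 33.9°) = (29.80, 20.02). ∠WMN = 67.5°, so MN runs at 33.9° + (180° − 67.5°) = 146.4° from the x-axis; with |MN| = 31.0, N = M + 31.0·(cos 146.4°, sin 146.4°) = (3.977, 37.18). MN is perpendicular to NH; with |NH| = 9.9 on the right of MN, H = N + 9.9·(0.5534, 0.8329) = (9.455, 45.42). Then |WH| = |H − W| = 46.40.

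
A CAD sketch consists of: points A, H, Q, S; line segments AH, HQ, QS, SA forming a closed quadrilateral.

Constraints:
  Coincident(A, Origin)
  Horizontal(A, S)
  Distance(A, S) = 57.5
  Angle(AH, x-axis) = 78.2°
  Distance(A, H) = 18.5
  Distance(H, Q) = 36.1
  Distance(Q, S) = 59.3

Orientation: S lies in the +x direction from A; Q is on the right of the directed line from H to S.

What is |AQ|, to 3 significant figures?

17.9

Checks: |HQ| = 36.10 ✓; |QS| = 59.30 ✓.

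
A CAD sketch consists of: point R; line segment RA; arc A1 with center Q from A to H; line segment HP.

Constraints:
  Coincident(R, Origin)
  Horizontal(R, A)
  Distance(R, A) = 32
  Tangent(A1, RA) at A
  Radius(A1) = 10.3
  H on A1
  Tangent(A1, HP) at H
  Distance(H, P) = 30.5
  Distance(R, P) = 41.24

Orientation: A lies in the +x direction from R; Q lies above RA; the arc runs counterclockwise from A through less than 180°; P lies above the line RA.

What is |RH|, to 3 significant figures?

42.8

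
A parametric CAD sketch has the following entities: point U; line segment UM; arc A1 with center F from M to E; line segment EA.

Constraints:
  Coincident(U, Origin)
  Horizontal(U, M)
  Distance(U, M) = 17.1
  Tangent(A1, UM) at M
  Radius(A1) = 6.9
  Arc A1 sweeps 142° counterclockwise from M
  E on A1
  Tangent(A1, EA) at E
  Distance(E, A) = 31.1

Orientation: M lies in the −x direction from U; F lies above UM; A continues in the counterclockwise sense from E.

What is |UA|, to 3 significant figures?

48.9

U is at the origin; U and M share the same y with |UM| = 17.1 and M on the −x side, so M = (-17.1, 0.00). Since A1 is tangent to UM there, FM ⟂ UM, so F = M + (0, 6.9) = (-17.1, 6.90). On A1, M sits at bearing -90° from F; a 142° counterclockwise sweep puts E at bearing 52°, so E = F + 6.9·(cos 52°, sin 52°) = (-12.9, 12.3). Since A1 is tangent to EA there, FE ⟂ EA, so EA runs along (−sin 52°, cos 52°); with |EA| = 31.1, A = (-37.4, 31.5). Then |UA| = |A − U| = 48.9.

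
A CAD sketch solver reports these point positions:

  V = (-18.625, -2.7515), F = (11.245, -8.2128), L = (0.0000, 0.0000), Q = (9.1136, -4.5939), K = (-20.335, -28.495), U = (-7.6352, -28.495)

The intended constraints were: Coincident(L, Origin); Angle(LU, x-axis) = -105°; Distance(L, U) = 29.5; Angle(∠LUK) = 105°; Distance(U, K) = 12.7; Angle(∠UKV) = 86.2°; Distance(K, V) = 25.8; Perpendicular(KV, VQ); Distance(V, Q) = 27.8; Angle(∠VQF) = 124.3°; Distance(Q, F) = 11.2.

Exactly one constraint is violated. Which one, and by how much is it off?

Distance(Q, F) = 11.2 — off by 7.00.

L = (0.00, 0.00) ✓; LU at -105.0° ✓; |LU| = 29.50 ✓; ∠LUK = 105.0° ✓; |UK| = 12.70 ✓; ∠UKV = 86.20° ✓; |KV| = 25.80 ✓; ∠(KV, VQ) = 90.00° ✓; |VQ| = 27.80 ✓; ∠VQF = 124.3° ✓; |QF| = 4.200 ✗.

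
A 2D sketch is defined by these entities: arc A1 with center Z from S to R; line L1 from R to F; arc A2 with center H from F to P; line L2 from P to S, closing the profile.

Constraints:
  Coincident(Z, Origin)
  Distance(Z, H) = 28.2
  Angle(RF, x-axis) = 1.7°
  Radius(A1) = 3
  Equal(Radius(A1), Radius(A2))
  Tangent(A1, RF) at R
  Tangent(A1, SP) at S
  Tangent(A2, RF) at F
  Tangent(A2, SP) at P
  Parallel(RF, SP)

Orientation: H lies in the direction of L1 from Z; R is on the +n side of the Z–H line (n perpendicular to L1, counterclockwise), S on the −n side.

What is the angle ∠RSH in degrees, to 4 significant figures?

83.93°

The slot axis is L1's direction at 1.7°, so u = (cos 1.7°, sin 1.7°) = (0.9996, 0.02967) and n = (−sin 1.7°, cos 1.7°) = (-0.02967, 0.9996). Z is at the origin and H lies 28.2 along u from Z, so H = 28.2·u = (28.19, 0.8366). Tangency of A1 to both parallel lines with radius 3.0 puts R and S at Z ± 3.0·n: R = (-0.08900, 2.999), S = (0.08900, -2.999). Then cos ∠RSH = SR·SH / (|SR||SH|), giving 83.93°.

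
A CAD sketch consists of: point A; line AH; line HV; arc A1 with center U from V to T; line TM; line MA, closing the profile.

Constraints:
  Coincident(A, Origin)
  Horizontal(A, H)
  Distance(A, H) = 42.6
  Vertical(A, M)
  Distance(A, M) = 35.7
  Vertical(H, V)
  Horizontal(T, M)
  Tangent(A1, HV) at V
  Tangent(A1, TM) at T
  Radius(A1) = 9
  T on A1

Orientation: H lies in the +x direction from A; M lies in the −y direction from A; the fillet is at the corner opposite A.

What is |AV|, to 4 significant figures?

50.28

The virtual corner opposite A is at (42.60, -35.70). Since A1 is tangent to HV there, UV ⟂ HV and tangency of A1 to TM means the radius UT is perpendicular to TM, with radius 9.0, so the center U sits 9.0 in from both sides at U = (33.60, -26.70). That places the tangent points at V = (42.60, -26.70) on HV and T = (33.60, -35.70) on TM. Then |AV| = |V − A| = 50.28.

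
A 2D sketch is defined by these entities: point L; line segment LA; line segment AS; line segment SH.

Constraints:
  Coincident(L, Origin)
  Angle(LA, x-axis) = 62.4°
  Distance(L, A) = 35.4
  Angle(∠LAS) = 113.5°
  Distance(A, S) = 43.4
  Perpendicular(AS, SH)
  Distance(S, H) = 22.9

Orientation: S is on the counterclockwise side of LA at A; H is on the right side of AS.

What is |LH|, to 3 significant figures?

79.8

L is at the origin; LA runs at 62.4° with length 35.4, so A = 35.4·(cos 62.4°, sin 62.4°) = (16.4, 31.4). ∠LAS = 113.5°, so AS runs at 62.4° + (180° − 113.5°) = 129° from the x-axis; with |AS| = 43.4, S = A + 43.4·(cos 129°, sin 129°) = (-10.9, 65.1). AS is perpendicular to SH; with |SH| = 22.9 on the right of AS, H = S + 22.9·(0.778, 0.628) = (6.97, 79.5). Then |LH| = |H − L| = 79.8.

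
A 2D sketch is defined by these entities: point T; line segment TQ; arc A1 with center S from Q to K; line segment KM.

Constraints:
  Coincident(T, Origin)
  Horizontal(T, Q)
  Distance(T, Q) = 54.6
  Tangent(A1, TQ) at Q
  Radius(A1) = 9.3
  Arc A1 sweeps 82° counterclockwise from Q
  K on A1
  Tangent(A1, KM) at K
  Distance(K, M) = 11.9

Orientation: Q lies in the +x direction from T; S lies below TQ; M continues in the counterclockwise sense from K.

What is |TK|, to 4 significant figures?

46.09

T is at the origin; TQ is horizontal with |TQ| = 54.6 and Q on the +x side, so Q = (54.60, 0.000). The tangent condition forces SQ to be normal to TQ, so S = Q + (0, -9.3) = (54.60, -9.300). On A1, Q sits at bearing 90° from S; an 82° counterclockwise sweep puts K at bearing 172°, so K = S + 9.3·(cos 172°, sin 172°) = (45.39, -8.006). Then |TK| = |K − T| = 46.09.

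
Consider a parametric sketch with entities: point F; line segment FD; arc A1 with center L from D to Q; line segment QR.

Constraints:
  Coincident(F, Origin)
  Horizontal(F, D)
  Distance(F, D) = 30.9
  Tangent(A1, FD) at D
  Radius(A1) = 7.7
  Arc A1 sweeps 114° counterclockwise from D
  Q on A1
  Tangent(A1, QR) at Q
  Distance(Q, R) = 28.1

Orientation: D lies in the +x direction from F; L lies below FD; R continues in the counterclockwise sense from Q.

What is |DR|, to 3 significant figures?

36.8

F is at the origin; F and D share the same y with |FD| = 30.9 and D on the +x side, so D = (30.9, 0.00). A1 meets FD tangentially, so LD is at right angles to FD, so L = D + (0, -7.7) = (30.9, -7.70). On A1, D sits at bearing 90° from L; a 114° counterclockwise sweep puts Q at bearing 204°, so Q = L + 7.7·(cos 204°, sin 204°) = (23.9, -10.8). The tangent condition forces LQ to be normal to QR, so QR runs along (−sin 204°, cos 204°); with |QR| = 28.1, R = (35.3, -36.5). Then |DR| = |R − D| = 36.8.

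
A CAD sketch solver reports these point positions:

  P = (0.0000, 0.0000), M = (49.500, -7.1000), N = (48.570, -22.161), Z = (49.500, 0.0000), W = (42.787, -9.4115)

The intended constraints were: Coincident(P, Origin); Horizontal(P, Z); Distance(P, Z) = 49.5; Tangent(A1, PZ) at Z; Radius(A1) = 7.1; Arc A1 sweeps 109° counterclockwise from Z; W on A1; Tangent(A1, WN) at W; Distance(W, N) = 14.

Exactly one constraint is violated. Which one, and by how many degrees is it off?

Tangent(A1, WN) at W — off by 5.40°.

P = (0.00, 0.00) ✓; P.y = 0.00, Z.y = 0.00 ✓; |PZ| = 49.50 ✓; ∠(MZ, ZP) = 90.00° ✓; |MZ| = 7.100 ✓; bearing(M→W) − bearing(M→Z) = 109.0° ✓; |MW| = 7.100 ✓; ∠(MW, WN) = 84.60° ✗; |WN| = 14.00 ✓.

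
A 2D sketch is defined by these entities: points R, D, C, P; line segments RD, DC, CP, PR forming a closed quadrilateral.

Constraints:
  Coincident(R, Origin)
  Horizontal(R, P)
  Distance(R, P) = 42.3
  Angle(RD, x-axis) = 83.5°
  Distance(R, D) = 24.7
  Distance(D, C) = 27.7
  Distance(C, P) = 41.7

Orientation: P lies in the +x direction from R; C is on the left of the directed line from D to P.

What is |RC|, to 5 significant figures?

46.936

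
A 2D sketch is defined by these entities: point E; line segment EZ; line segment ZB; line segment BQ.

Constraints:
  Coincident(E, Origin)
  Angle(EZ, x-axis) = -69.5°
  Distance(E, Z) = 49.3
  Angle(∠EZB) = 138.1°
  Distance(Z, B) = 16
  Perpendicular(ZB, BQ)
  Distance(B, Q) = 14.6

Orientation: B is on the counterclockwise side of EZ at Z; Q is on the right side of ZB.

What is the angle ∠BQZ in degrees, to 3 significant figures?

47.6°

∠EZB = 138.1°, so ZB runs at -69.5° + (180° − 138.1°) = -27.6° from the x-axis; with |ZB| = 16.0, B = Z + 16.0·(cos -27.6°, sin -27.6°) = (31.4, -53.6). ZB is perpendicular to BQ; with |BQ| = 14.6 on the right of ZB, Q = B + 14.6·(-0.463, -0.886) = (24.7, -66.5). Then cos ∠BQZ = QB·QZ / (|QB||QZ|), giving 47.6°.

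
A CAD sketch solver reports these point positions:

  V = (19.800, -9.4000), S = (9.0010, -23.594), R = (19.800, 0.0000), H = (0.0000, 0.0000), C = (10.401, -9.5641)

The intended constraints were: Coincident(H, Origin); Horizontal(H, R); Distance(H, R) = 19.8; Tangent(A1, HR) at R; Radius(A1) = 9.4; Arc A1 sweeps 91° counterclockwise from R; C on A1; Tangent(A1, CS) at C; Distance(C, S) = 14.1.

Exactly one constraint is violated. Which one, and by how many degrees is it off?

Tangent(A1, CS) at C — off by 6.70°.

H = (0.00, 0.00) ✓; H.y = 0.00, R.y = 0.00 ✓; |HR| = 19.80 ✓; ∠(VR, RH) = 90.00° ✓; |VR| = 9.400 ✓; bearing(V→C) − bearing(V→R) = 91.00° ✓; |VC| = 9.400 ✓; ∠(VC, CS) = 96.70° ✗; |CS| = 14.10 ✓.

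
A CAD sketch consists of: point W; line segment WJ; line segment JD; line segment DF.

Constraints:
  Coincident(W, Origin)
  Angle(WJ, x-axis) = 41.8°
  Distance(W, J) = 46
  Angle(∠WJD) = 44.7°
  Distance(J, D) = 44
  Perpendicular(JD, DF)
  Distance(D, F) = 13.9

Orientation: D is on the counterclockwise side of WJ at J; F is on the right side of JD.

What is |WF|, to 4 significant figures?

47.62

∠WJD = 44.7°, so JD runs at 41.8° + (180° − 44.7°) = 177.1° from the x-axis; with |JD| = 44.0, D = J + 44.0·(cos 177.1°, sin 177.1°) = (-9.652, 32.89). JD is perpendicular to DF; with |DF| = 13.9 on the right of JD, F = D + 13.9·(0.05059, 0.9987) = (-8.949, 46.77). Then |WF| = |F − W| = 47.62.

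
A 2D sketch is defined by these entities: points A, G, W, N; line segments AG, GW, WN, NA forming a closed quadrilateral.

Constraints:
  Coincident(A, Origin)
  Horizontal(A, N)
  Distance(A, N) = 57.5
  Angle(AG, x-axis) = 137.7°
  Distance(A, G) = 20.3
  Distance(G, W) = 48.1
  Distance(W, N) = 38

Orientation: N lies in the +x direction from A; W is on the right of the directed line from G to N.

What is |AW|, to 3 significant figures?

27.9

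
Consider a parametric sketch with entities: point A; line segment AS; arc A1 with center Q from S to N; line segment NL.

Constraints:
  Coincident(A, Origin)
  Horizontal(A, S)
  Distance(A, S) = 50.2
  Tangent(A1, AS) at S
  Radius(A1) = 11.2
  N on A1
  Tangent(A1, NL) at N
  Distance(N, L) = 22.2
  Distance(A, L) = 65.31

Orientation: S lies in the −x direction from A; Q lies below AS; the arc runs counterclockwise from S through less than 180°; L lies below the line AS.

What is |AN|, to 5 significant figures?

62.615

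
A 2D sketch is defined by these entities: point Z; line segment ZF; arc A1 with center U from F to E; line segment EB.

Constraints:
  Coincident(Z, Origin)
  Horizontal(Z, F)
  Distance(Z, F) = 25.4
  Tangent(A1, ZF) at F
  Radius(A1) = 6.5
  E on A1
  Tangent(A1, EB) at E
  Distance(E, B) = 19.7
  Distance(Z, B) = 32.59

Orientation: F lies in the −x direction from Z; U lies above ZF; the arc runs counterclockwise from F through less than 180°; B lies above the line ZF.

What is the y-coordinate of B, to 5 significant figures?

26.308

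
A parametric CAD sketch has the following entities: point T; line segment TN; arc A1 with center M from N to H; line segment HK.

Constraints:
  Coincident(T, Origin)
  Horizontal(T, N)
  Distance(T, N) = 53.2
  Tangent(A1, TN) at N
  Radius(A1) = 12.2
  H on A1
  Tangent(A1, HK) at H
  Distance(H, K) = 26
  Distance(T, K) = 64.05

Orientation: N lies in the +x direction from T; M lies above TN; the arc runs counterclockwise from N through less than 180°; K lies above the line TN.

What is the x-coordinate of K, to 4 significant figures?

49.47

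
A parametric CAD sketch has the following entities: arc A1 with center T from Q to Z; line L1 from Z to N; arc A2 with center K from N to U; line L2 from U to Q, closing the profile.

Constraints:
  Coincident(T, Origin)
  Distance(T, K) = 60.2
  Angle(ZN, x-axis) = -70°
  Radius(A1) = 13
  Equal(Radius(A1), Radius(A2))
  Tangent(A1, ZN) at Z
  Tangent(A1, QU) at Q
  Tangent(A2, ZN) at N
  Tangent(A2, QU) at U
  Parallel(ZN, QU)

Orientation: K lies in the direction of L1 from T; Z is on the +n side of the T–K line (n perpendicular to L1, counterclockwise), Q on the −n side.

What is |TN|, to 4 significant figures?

61.59

The slot axis is L1's direction at -70.0°, so u = (cos -70.0°, sin -70.0°) = (0.3420, -0.9397) and n = (−sin -70.0°, cos -70.0°) = (0.9397, 0.3420). T is at the origin and K lies 60.2 along u from T, so K = 60.2·u = (20.59, -56.57). Tangency of A1 to both parallel lines with radius 13.0 puts Z and Q at T ± 13.0·n: Z = (12.22, 4.446), Q = (-12.22, -4.446). Equal radii place N and U the same way about K: N = K + 13.0·n = (32.81, -52.12), U = K − 13.0·n = (8.374, -61.02). Then |TN| = |N − T| = 61.59.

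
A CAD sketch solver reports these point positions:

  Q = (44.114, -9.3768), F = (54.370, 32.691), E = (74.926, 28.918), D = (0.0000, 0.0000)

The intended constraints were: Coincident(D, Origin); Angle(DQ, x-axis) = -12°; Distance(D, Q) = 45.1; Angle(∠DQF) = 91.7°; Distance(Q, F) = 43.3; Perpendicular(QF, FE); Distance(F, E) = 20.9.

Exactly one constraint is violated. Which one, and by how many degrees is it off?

Perpendicular(QF, FE) — off by 3.30°.

D = (0.00, 0.00) ✓; DQ at -12.00° ✓; |DQ| = 45.10 ✓; ∠DQF = 91.70° ✓; |QF| = 43.30 ✓; ∠(QF, FE) = 86.70° ✗; |FE| = 20.90 ✓.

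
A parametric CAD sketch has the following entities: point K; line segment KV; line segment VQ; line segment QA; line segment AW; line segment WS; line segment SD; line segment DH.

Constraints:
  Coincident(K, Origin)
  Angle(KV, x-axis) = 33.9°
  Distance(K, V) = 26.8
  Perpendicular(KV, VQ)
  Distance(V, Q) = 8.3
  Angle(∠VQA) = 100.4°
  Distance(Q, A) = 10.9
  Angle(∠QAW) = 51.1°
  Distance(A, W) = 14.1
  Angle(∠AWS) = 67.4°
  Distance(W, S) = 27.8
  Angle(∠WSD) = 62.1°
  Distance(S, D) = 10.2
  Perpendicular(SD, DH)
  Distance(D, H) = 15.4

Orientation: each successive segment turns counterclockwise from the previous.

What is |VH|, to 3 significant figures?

6.36

K is at the origin; KV runs at 33.9° with length 26.8, so V = (22.2, 14.9). KV ⟂ VQ, so VQ runs at 124°; with |VQ| = 8.3, Q = (17.6, 21.8). ∠VQA = 100.4° gives QA at -156° from the x-axis; with |QA| = 10.9, A = (7.62, 17.5). ∠QAW = 51.1° gives AW at -27.6° from the x-axis; with |AW| = 14.1, W = (20.1, 11.0). ∠AWS = 67.4° gives WS at 85.0° from the x-axis; with |WS| = 27.8, S = (22.5, 38.7). ∠WSD = 62.1° gives SD at -157° from the x-axis; with |SD| = 10.2, D = (13.1, 34.7). SD is perpendicular to DH, so DH runs at -67.1°; with |DH| = 15.4, H = (19.1, 20.5). Then |VH| = |H − V| = 6.36.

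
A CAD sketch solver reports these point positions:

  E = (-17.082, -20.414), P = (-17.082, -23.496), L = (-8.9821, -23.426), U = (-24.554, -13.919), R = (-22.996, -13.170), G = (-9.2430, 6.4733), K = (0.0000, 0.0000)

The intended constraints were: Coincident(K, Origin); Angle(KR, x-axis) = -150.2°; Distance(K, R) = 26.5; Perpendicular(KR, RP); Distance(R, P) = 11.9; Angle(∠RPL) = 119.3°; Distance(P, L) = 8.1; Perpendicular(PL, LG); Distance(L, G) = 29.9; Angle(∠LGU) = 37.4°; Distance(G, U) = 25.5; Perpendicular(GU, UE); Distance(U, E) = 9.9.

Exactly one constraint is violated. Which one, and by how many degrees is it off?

Perpendicular(GU, UE) — off by 4.10°.

K = (0.00, 0.00) ✓; KR at -150.2° ✓; |KR| = 26.50 ✓; ∠(KR, RP) = 90.00° ✓; |RP| = 11.90 ✓; ∠RPL = 119.3° ✓; |PL| = 8.100 ✓; ∠(PL, LG) = 90.00° ✓; |LG| = 29.90 ✓; ∠LGU = 37.40° ✓; |GU| = 25.50 ✓; ∠(GU, UE) = 85.90° ✗; |UE| = 9.900 ✓.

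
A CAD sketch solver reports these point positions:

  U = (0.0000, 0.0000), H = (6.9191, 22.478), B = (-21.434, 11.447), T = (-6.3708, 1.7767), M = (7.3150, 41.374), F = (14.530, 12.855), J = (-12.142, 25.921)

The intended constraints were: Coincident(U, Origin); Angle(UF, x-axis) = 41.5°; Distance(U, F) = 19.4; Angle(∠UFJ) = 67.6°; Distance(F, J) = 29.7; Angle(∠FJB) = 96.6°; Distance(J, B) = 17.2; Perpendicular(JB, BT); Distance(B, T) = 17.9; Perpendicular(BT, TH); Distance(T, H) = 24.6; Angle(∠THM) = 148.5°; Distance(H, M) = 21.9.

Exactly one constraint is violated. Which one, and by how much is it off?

Distance(H, M) = 21.9 — off by 3.00.

U = (0.00, 0.00) ✓; UF at 41.50° ✓; |UF| = 19.40 ✓; ∠UFJ = 67.60° ✓; |FJ| = 29.70 ✓; ∠FJB = 96.60° ✓; |JB| = 17.20 ✓; ∠(JB, BT) = 90.00° ✓; |BT| = 17.90 ✓; ∠(BT, TH) = 90.00° ✓; |TH| = 24.60 ✓; ∠THM = 148.5° ✓; |HM| = 18.90 ✗.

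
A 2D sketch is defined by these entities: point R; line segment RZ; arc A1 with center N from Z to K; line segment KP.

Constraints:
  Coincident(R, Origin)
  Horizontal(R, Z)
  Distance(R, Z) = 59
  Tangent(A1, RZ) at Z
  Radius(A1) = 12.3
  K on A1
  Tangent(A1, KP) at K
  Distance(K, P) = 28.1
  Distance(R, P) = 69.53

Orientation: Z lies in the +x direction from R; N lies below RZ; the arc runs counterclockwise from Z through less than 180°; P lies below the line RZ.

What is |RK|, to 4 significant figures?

49.71

R is at the origin; R and Z share the same y with |RZ| = 59.0 and Z on the +x side, so Z = (59.00, 0.000). A1 meets RZ tangentially, so NZ is at right angles to RZ, so N = Z + (0, -12.3) = (59.00, -12.30). Since NK ⟂ KP (tangency), |NP| = √(12.3² + 28.1²) = 30.67 regardless of where K sits on A1. So P lies on both circle(R, 69.53) and circle(N, 30.67); the below-RZ intersection is P = (54.88, -42.70). K is the foot of the tangent from P: K = (47.17, -15.67).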